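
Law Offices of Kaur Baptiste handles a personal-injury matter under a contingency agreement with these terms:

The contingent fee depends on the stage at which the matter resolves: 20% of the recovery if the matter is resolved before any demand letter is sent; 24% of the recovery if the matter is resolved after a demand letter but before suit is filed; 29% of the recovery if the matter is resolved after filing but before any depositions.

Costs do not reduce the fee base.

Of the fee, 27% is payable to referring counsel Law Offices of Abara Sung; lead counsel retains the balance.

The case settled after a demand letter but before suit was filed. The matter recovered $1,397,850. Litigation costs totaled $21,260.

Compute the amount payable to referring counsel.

Fee base is the gross recovery, $1,397,850; costs are reimbursed separately.
The matter settled after a demand letter but before suit was filed, so the 24% rate applies.
$1,397,850 × 24% = $335,484.00
Referral share: 27% of $335,484.00 = $90,580.68; lead counsel retains $335,484.00 − $90,580.68 = $244,903.32.

$90,580.68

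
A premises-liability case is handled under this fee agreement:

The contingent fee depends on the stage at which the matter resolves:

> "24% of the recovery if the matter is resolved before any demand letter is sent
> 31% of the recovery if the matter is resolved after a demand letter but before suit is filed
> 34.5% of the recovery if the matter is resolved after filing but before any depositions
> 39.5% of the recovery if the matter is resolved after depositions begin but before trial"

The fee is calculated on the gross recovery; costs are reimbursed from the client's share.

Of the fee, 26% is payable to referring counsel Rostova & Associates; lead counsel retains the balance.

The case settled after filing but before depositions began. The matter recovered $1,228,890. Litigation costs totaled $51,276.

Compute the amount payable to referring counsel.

$110,231.43

Fee base is the gross recovery, $1,228,890; costs are reimbursed separately.
The matter settled after filing but before depositions began, so the 34.5% rate applies.
$1,228,890 × 34.5% = $423,967.05
Referral share: 26% of $423,967.05 = $110,231.43; lead counsel retains $423,967.05 − $110,231.43 = $313,735.62.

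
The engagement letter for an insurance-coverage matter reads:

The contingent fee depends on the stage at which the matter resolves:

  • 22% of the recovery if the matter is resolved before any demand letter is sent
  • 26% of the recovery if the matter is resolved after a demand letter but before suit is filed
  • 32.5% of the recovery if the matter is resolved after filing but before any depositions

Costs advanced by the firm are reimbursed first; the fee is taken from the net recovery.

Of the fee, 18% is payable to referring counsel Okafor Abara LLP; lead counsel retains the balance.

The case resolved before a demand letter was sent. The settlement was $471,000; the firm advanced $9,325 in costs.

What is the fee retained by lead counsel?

Fee base (net of costs): $471,000 − $9,325 = $461,675
The matter resolved before a demand letter was sent, so the 22% rate applies.
$461,675 × 22% = $101,568.50
Referral share: 18% of $101,568.50 = $18,282.33; lead counsel retains $101,568.50 − $18,282.33 = $83,286.17.

$83,286.17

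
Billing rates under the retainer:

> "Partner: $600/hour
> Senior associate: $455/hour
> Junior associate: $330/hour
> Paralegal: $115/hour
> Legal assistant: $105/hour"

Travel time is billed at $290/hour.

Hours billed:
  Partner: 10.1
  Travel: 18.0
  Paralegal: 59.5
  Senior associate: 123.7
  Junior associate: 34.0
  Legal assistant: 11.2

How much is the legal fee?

Partner: 10.1 × $600 = $6,060.00
Senior associate: 123.7 × $455 = $56,283.50
Junior associate: 34.0 × $330 = $11,220.00
Paralegal: 59.5 × $115 = $6,842.50
Legal assistant: 11.2 × $105 = $1,176.00
Subtotal: $6,060.00 + $56,283.50 + $11,220.00 + $6,842.50 + $1,176.00 = $81,582.00
Travel: 18.0 × $290 = $5,220.00
Total: $81,582.00 + $5,220.00 = $86,802.00

$86,802.00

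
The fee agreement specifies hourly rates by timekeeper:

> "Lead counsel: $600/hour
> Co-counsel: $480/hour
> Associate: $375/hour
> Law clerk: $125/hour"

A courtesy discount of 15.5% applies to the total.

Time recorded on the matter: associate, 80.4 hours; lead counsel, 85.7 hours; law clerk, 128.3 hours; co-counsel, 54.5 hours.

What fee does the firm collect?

$104,583.54

Lead counsel: 85.7 × $600 = $51,420.00
Co-counsel: 54.5 × $480 = $26,160.00
Associate: 80.4 × $375 = $30,150.00
Law clerk: 128.3 × $125 = $16,037.50
Subtotal: $123,767.50
Less 15.5% discount: −$19,183.96
Total: $123,767.50 − $19,183.96 = $104,583.54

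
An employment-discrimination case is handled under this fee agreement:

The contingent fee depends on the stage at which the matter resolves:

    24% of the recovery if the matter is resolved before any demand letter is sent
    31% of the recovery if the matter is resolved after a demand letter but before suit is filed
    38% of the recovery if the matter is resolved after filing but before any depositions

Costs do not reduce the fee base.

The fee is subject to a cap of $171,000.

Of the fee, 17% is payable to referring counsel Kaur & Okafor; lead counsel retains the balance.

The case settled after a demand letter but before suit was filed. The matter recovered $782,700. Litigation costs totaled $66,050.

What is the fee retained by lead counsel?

Fee base is the gross recovery, $782,700; costs are reimbursed separately.
The matter settled after a demand letter but before suit was filed, so the 31% rate applies.
$782,700 × 31% = $242,637.00
$242,637.00 exceeds the $171,000 cap, so the fee is capped at $171,000.00.
Referral share: 17% of $171,000.00 = $29,070.00; lead counsel retains $171,000.00 − $29,070.00 = $141,930.00.

$141,930.00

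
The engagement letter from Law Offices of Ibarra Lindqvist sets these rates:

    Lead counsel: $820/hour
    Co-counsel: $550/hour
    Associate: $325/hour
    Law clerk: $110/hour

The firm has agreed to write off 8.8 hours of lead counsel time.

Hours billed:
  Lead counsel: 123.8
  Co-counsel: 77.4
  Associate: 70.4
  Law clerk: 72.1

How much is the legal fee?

$167,681.00

Lead counsel: 123.8 × $820 = $101,516.00
Co-counsel: 77.4 × $550 = $42,570.00
Associate: 70.4 × $325 = $22,880.00
Law clerk: 72.1 × $110 = $7,931.00
Subtotal: $174,897.00
Write-off: 8.8 × $820 = $7,216.00
Total: $174,897.00 − $7,216.00 = $167,681.00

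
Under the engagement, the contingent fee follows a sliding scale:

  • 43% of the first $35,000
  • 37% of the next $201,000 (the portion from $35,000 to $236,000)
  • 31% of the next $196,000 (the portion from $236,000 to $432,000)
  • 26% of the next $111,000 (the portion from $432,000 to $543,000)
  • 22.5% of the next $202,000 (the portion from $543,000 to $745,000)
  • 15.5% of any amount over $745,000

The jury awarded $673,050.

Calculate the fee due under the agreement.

$208,301.25

First $35,000 at 43% = $15,050.00
Next $201,000 at 37% = $74,370.00
Next $196,000 at 31% = $60,760.00
Next $111,000 at 26% = $28,860.00
Remaining $130,050 at 22.5% = $29,261.25
Fee: $15,050.00 + $74,370.00 + $60,760.00 + $28,860.00 + $29,261.25 = $208,301.25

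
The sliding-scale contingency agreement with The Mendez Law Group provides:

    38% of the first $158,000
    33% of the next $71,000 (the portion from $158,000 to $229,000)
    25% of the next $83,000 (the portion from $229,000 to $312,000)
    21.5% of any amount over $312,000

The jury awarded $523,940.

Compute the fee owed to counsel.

First $158,000 at 38% = $60,040.00
Next $71,000 at 33% = $23,430.00
Next $83,000 at 25% = $20,750.00
Remaining $211,940 at 21.5% = $45,567.10
Fee: $60,040.00 + $23,430.00 + $20,750.00 + $45,567.10 = $149,787.10

$149,787.10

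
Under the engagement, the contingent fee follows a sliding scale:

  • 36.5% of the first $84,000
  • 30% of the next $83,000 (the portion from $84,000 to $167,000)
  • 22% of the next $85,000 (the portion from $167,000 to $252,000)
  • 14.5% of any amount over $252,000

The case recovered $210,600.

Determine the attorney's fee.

First $84,000 at 36.5% = $30,660.00
Next $83,000 at 30% = $24,900.00
Remaining $43,600 at 22% = $9,592.00
Fee: $30,660.00 + $24,900.00 + $9,592.00 = $65,152.00

$65,152.00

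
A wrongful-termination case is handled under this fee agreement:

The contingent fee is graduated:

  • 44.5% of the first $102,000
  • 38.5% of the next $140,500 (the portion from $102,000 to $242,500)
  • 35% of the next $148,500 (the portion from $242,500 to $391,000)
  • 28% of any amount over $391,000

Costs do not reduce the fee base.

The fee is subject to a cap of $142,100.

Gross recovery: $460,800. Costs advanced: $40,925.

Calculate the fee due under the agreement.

$142,100.00

Fee base is the gross recovery, $460,800; costs are reimbursed separately.
First $102,000 at 44.5% = $45,390.00
Next $140,500 at 38.5% = $54,092.50
Next $148,500 at 35% = $51,975.00
Remaining $69,800 at 28% = $19,544.00
Fee: $45,390.00 + $54,092.50 + $51,975.00 + $19,544.00 = $171,001.50
$171,001.50 exceeds the $142,100 cap, so the fee is capped at $142,100.00.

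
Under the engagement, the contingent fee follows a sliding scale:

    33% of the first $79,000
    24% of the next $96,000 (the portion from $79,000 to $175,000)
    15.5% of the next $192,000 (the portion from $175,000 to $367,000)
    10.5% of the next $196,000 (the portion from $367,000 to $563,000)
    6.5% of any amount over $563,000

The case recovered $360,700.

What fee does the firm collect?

$77,893.50

First $79,000 at 33% = $26,070.00
Next $96,000 at 24% = $23,040.00
Remaining $185,700 at 15.5% = $28,783.50
Fee: $26,070.00 + $23,040.00 + $28,783.50 = $77,893.50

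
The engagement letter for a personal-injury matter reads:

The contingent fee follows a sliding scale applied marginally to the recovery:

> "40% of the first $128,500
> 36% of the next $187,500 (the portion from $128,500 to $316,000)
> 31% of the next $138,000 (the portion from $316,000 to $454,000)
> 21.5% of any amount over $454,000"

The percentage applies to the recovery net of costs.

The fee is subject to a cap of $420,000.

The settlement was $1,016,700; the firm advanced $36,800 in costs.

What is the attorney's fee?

$274,748.50

Fee base (net of costs): $1,016,700 − $36,800 = $979,900
First $128,500 at 40% = $51,400.00
Next $187,500 at 36% = $67,500.00
Next $138,000 at 31% = $42,780.00
Remaining $525,900 at 21.5% = $113,068.50
Fee: $51,400.00 + $67,500.00 + $42,780.00 + $113,068.50 = $274,748.50
$274,748.50 is under the $420,000 cap.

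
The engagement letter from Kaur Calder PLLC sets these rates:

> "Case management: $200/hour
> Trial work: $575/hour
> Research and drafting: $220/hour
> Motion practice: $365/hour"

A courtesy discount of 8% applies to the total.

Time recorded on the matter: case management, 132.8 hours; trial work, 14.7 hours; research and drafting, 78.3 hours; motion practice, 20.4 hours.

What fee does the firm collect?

Case management: 132.8 × $200 = $26,560.00
Trial work: 14.7 × $575 = $8,452.50
Research and drafting: 78.3 × $220 = $17,226.00
Motion practice: 20.4 × $365 = $7,446.00
Subtotal: $59,684.50
Less 8% discount: −$4,774.76
Total: $59,684.50 − $4,774.76 = $54,909.74

$54,909.74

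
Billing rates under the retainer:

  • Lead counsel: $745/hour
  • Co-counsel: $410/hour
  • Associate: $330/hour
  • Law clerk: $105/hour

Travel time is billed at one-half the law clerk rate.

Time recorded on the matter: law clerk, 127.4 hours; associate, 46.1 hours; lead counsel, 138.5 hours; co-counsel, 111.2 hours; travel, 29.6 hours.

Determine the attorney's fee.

$178,918.50

Lead counsel: 138.5 × $745 = $103,182.50
Co-counsel: 111.2 × $410 = $45,592.00
Associate: 46.1 × $330 = $15,213.00
Law clerk: 127.4 × $105 = $13,377.00
Subtotal: $103,182.50 + $45,592.00 + $15,213.00 + $13,377.00 = $177,364.50
Travel: 29.6 × ($105 ÷ 2) = 29.6 × $52.50 = $1,554.00
Total: $177,364.50 + $1,554.00 = $178,918.50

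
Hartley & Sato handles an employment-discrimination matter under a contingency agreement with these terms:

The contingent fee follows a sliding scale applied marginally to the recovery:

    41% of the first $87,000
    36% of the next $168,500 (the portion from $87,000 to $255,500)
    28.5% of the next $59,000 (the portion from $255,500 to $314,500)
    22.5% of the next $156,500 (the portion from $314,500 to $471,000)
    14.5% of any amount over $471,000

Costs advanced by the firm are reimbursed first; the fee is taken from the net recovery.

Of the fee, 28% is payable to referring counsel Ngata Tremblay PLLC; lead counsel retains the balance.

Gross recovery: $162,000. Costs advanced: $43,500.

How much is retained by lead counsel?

Fee base (net of costs): $162,000 − $43,500 = $118,500
First $87,000 at 41% = $35,670.00
Remaining $31,500 at 36% = $11,340.00
Fee: $35,670.00 + $11,340.00 = $47,010.00
Referral share: 28% of $47,010.00 = $13,162.80; lead counsel retains $47,010.00 − $13,162.80 = $33,847.20.

$33,847.20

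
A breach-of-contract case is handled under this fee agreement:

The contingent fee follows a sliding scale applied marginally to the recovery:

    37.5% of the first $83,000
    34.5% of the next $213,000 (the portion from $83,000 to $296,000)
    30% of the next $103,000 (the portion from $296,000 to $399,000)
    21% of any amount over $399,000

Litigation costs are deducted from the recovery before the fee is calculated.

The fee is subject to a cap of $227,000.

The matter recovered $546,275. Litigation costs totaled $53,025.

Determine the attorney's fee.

Fee base (net of costs): $546,275 − $53,025 = $493,250
First $83,000 at 37.5% = $31,125.00
Next $213,000 at 34.5% = $73,485.00
Next $103,000 at 30% = $30,900.00
Remaining $94,250 at 21% = $19,792.50
Fee: $31,125.00 + $73,485.00 + $30,900.00 + $19,792.50 = $155,302.50
$155,302.50 is under the $227,000 cap.

$155,302.50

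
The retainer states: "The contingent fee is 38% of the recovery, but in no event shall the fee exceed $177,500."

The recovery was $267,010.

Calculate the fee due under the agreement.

38% of $267,010 = $101,463.80
That is under the $177,500 cap.

$101,463.80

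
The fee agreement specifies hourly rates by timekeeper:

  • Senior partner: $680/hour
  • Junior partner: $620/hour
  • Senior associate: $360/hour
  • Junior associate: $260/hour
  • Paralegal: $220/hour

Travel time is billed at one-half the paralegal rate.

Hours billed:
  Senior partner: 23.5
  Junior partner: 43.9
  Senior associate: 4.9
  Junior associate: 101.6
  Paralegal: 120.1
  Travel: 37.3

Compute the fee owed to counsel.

Senior partner: 23.5 × $680 = $15,980.00
Junior partner: 43.9 × $620 = $27,218.00
Senior associate: 4.9 × $360 = $1,764.00
Junior associate: 101.6 × $260 = $26,416.00
Paralegal: 120.1 × $220 = $26,422.00
Subtotal: $15,980.00 + $27,218.00 + $1,764.00 + $26,416.00 + $26,422.00 = $97,800.00
Travel: 37.3 × ($220 ÷ 2) = 37.3 × $110.00 = $4,103.00
Total: $97,800.00 + $4,103.00 = $101,903.00

$101,903.00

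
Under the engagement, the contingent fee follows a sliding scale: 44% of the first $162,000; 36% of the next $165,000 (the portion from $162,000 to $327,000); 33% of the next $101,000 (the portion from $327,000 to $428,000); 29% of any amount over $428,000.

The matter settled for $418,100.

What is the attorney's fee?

First $162,000 at 44% = $71,280.00
Next $165,000 at 36% = $59,400.00
Remaining $91,100 at 33% = $30,063.00
Fee: $71,280.00 + $59,400.00 + $30,063.00 = $160,743.00

$160,743.00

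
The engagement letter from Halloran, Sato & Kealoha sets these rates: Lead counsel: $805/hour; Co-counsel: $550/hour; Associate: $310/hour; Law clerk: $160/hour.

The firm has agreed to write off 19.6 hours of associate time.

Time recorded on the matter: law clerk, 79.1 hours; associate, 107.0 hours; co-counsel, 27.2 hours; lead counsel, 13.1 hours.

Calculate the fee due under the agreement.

Lead counsel: 13.1 × $805 = $10,545.50
Co-counsel: 27.2 × $550 = $14,960.00
Associate: 107.0 × $310 = $33,170.00
Law clerk: 79.1 × $160 = $12,656.00
Subtotal: $71,331.50
Write-off: 19.6 × $310 = $6,076.00
Total: $71,331.50 − $6,076.00 = $65,255.50

$65,255.50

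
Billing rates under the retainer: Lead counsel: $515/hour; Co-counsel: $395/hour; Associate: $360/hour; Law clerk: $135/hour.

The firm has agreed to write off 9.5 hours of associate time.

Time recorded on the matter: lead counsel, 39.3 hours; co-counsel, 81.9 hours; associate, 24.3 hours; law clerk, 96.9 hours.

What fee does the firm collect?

$70,999.50

Lead counsel: 39.3 × $515 = $20,239.50
Co-counsel: 81.9 × $395 = $32,350.50
Associate: 24.3 × $360 = $8,748.00
Law clerk: 96.9 × $135 = $13,081.50
Subtotal: $74,419.50
Write-off: 9.5 × $360 = $3,420.00
Total: $74,419.50 − $3,420.00 = $70,999.50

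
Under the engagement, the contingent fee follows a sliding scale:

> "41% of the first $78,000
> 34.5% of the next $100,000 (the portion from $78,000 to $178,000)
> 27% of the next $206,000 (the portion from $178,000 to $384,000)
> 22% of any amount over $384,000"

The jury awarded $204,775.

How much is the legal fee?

First $78,000 at 41% = $31,980.00
Next $100,000 at 34.5% = $34,500.00
Remaining $26,775 at 27% = $7,229.25
Fee: $31,980.00 + $34,500.00 + $7,229.25 = $73,709.25

$73,709.25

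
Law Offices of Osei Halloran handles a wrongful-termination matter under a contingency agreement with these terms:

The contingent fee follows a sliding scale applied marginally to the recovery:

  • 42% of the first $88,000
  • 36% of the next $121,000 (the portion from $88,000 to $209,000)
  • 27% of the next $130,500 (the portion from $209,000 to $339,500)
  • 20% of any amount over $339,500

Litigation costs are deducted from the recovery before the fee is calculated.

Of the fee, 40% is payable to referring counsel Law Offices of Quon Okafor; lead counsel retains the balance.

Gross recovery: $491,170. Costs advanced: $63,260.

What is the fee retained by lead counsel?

$80,062.20

Fee base (net of costs): $491,170 − $63,260 = $427,910
First $88,000 at 42% = $36,960.00
Next $121,000 at 36% = $43,560.00
Next $130,500 at 27% = $35,235.00
Remaining $88,410 at 20% = $17,682.00
Fee: $36,960.00 + $43,560.00 + $35,235.00 + $17,682.00 = $133,437.00
Referral share: 40% of $133,437.00 = $53,374.80; lead counsel retains $133,437.00 − $53,374.80 = $80,062.20.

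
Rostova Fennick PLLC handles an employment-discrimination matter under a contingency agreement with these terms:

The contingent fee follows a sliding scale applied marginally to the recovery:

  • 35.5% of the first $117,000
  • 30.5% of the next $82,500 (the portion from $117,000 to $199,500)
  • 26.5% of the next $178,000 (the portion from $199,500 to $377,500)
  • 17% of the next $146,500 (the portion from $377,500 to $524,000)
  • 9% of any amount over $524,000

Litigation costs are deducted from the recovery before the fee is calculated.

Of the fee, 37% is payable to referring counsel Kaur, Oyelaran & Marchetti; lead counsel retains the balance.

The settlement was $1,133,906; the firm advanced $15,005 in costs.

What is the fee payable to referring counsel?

Fee base (net of costs): $1,133,906 − $15,005 = $1,118,901
First $117,000 at 35.5% = $41,535.00
Next $82,500 at 30.5% = $25,162.50
Next $178,000 at 26.5% = $47,170.00
Next $146,500 at 17% = $24,905.00
Remaining $594,901 at 9% = $53,541.09
Fee: $41,535.00 + $25,162.50 + $47,170.00 + $24,905.00 + $53,541.09 = $192,313.59
Referral share: 37% of $192,313.59 = $71,156.03; lead counsel retains $192,313.59 − $71,156.03 = $121,157.56.

$71,156.03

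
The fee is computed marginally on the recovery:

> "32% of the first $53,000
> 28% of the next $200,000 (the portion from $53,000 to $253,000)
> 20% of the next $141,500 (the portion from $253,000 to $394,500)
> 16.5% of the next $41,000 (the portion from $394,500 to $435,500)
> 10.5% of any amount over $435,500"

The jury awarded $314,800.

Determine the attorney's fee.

First $53,000 at 32% = $16,960.00
Next $200,000 at 28% = $56,000.00
Remaining $61,800 at 20% = $12,360.00
Fee: $16,960.00 + $56,000.00 + $12,360.00 = $85,320.00

$85,320.00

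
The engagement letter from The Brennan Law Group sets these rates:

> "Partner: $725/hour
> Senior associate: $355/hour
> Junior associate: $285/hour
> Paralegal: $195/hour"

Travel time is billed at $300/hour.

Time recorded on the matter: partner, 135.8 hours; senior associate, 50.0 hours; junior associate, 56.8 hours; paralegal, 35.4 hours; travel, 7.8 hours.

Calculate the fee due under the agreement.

$141,636.00

Partner: 135.8 × $725 = $98,455.00
Senior associate: 50.0 × $355 = $17,750.00
Junior associate: 56.8 × $285 = $16,188.00
Paralegal: 35.4 × $195 = $6,903.00
Subtotal: $98,455.00 + $17,750.00 + $16,188.00 + $6,903.00 = $139,296.00
Travel: 7.8 × $300 = $2,340.00
Total: $139,296.00 + $2,340.00 = $141,636.00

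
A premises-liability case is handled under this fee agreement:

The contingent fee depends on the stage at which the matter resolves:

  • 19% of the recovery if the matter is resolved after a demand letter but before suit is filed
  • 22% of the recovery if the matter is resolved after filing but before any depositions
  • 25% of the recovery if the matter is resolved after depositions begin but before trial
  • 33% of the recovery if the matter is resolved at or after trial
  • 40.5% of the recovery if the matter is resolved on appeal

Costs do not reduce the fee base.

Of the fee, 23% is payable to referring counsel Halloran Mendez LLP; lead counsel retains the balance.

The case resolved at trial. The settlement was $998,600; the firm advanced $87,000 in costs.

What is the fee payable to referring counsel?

Fee base is the gross recovery, $998,600; costs are reimbursed separately.
The matter resolved at trial, so the 33% rate applies.
$998,600 × 33% = $329,538.00
Referral share: 23% of $329,538.00 = $75,793.74; lead counsel retains $329,538.00 − $75,793.74 = $253,744.26.

$75,793.74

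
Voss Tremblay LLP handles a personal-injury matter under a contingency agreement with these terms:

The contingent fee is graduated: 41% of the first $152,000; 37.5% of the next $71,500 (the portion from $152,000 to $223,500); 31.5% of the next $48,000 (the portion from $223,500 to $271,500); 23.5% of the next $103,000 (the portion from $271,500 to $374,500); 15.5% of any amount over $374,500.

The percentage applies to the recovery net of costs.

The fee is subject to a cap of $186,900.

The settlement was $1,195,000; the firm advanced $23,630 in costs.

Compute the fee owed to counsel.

Fee base (net of costs): $1,195,000 − $23,630 = $1,171,370
First $152,000 at 41% = $62,320.00
Next $71,500 at 37.5% = $26,812.50
Next $48,000 at 31.5% = $15,120.00
Next $103,000 at 23.5% = $24,205.00
Remaining $796,870 at 15.5% = $123,514.85
Fee: $62,320.00 + $26,812.50 + $15,120.00 + $24,205.00 + $123,514.85 = $251,972.35
$251,972.35 exceeds the $186,900 cap, so the fee is capped at $186,900.00.

$186,900.00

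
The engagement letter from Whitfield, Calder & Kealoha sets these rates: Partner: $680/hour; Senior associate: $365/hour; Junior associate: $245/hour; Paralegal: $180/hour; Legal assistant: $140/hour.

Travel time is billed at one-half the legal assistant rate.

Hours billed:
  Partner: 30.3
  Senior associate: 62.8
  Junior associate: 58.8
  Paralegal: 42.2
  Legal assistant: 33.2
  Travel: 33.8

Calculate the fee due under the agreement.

Partner: 30.3 × $680 = $20,604.00
Senior associate: 62.8 × $365 = $22,922.00
Junior associate: 58.8 × $245 = $14,406.00
Paralegal: 42.2 × $180 = $7,596.00
Legal assistant: 33.2 × $140 = $4,648.00
Subtotal: $20,604.00 + $22,922.00 + $14,406.00 + $7,596.00 + $4,648.00 = $70,176.00
Travel: 33.8 × ($140 ÷ 2) = 33.8 × $70.00 = $2,366.00
Total: $70,176.00 + $2,366.00 = $72,542.00

$72,542.00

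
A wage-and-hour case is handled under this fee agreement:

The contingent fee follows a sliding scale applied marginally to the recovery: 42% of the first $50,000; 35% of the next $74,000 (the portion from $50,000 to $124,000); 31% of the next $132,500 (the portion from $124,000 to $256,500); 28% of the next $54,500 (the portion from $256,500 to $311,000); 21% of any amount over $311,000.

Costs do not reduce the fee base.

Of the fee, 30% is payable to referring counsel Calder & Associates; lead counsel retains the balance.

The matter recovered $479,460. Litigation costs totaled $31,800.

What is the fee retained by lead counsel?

$97,028.12

Fee base is the gross recovery, $479,460; costs are reimbursed separately.
First $50,000 at 42% = $21,000.00
Next $74,000 at 35% = $25,900.00
Next $132,500 at 31% = $41,075.00
Next $54,500 at 28% = $15,260.00
Remaining $168,460 at 21% = $35,376.60
Fee: $21,000.00 + $25,900.00 + $41,075.00 + $15,260.00 + $35,376.60 = $138,611.60
Referral share: 30% of $138,611.60 = $41,583.48; lead counsel retains $138,611.60 − $41,583.48 = $97,028.12.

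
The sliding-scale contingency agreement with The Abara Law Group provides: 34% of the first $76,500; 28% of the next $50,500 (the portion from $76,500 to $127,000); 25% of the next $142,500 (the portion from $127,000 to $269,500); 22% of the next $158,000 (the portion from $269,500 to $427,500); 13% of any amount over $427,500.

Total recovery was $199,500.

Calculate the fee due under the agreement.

$58,275.00

First $76,500 at 34% = $26,010.00
Next $50,500 at 28% = $14,140.00
Remaining $72,500 at 25% = $18,125.00
Fee: $26,010.00 + $14,140.00 + $18,125.00 = $58,275.00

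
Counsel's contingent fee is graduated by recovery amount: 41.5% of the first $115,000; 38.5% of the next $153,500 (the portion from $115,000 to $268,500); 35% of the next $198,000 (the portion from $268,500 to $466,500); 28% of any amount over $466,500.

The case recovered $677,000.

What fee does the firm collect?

$235,062.50

First $115,000 at 41.5% = $47,725.00
Next $153,500 at 38.5% = $59,097.50
Next $198,000 at 35% = $69,300.00
Remaining $210,500 at 28% = $58,940.00
Fee: $47,725.00 + $59,097.50 + $69,300.00 + $58,940.00 = $235,062.50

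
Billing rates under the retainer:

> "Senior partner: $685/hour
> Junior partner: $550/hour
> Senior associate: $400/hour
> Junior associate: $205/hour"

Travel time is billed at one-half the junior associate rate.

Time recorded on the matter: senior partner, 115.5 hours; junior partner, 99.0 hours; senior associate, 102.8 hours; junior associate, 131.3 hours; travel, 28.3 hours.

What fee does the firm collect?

Senior partner: 115.5 × $685 = $79,117.50
Junior partner: 99.0 × $550 = $54,450.00
Senior associate: 102.8 × $400 = $41,120.00
Junior associate: 131.3 × $205 = $26,916.50
Subtotal: $79,117.50 + $54,450.00 + $41,120.00 + $26,916.50 = $201,604.00
Travel: 28.3 × ($205 ÷ 2) = 28.3 × $102.50 = $2,900.75
Total: $201,604.00 + $2,900.75 = $204,504.75

$204,504.75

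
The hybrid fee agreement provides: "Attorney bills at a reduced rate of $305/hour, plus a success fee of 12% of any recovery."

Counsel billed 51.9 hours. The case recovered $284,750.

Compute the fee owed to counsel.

Hourly: 51.9 × $305 = $15,829.50
Success fee: 12% of $284,750 = $34,170.00
Total: $15,829.50 + $34,170.00 = $49,999.50

$49,999.50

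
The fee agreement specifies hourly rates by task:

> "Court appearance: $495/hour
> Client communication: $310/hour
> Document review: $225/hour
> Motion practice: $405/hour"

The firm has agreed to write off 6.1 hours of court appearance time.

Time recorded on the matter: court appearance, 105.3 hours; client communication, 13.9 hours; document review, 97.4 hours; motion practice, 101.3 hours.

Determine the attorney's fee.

$116,354.50

Court appearance: 105.3 × $495 = $52,123.50
Client communication: 13.9 × $310 = $4,309.00
Document review: 97.4 × $225 = $21,915.00
Motion practice: 101.3 × $405 = $41,026.50
Subtotal: $119,374.00
Write-off: 6.1 × $495 = $3,019.50
Total: $119,374.00 − $3,019.50 = $116,354.50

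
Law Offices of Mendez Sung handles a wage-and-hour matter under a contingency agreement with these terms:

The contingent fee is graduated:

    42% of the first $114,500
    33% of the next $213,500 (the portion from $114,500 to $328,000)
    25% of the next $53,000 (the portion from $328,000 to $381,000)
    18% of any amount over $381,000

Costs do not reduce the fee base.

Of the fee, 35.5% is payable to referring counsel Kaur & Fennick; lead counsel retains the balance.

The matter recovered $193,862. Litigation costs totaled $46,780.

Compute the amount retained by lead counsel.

$47,910.25

Fee base is the gross recovery, $193,862; costs are reimbursed separately.
First $114,500 at 42% = $48,090.00
Remaining $79,362 at 33% = $26,189.46
Fee: $48,090.00 + $26,189.46 = $74,279.46
Referral share: 35.5% of $74,279.46 = $26,369.21; lead counsel retains $74,279.46 − $26,369.21 = $47,910.25.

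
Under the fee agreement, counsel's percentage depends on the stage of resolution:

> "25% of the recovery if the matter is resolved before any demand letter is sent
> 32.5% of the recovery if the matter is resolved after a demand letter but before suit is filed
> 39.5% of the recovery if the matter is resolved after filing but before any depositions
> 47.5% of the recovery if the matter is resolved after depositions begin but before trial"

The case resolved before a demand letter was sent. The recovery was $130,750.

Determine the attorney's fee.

$32,687.50

The matter resolved before a demand letter was sent, so the 25% rate applies.
$130,750 × 25% = $32,687.50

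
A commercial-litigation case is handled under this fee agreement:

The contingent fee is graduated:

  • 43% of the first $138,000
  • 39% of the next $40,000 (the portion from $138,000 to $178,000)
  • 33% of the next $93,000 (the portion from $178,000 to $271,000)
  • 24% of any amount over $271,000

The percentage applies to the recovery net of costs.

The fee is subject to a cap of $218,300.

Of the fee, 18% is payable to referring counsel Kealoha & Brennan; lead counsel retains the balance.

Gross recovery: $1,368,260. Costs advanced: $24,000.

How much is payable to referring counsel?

Fee base (net of costs): $1,368,260 − $24,000 = $1,344,260
First $138,000 at 43% = $59,340.00
Next $40,000 at 39% = $15,600.00
Next $93,000 at 33% = $30,690.00
Remaining $1,073,260 at 24% = $257,582.40
Fee: $59,340.00 + $15,600.00 + $30,690.00 + $257,582.40 = $363,212.40
$363,212.40 exceeds the $218,300 cap, so the fee is capped at $218,300.00.
Referral share: 18% of $218,300.00 = $39,294.00; lead counsel retains $218,300.00 − $39,294.00 = $179,006.00.

$39,294.00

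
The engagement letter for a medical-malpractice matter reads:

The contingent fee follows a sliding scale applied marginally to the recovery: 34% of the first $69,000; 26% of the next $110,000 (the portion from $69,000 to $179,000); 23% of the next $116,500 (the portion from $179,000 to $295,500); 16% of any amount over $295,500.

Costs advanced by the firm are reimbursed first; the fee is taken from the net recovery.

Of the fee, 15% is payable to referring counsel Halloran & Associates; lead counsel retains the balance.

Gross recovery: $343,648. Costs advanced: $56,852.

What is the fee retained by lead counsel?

$65,325.12

Fee base (net of costs): $343,648 − $56,852 = $286,796
First $69,000 at 34% = $23,460.00
Next $110,000 at 26% = $28,600.00
Remaining $107,796 at 23% = $24,793.08
Fee: $23,460.00 + $28,600.00 + $24,793.08 = $76,853.08
Referral share: 15% of $76,853.08 = $11,527.96; lead counsel retains $76,853.08 − $11,527.96 = $65,325.12.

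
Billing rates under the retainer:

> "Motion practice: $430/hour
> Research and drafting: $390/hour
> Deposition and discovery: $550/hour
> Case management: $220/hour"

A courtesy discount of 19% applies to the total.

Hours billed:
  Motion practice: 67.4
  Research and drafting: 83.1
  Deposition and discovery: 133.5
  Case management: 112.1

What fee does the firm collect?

$129,177.18

Motion practice: 67.4 × $430 = $28,982.00
Research and drafting: 83.1 × $390 = $32,409.00
Deposition and discovery: 133.5 × $550 = $73,425.00
Case management: 112.1 × $220 = $24,662.00
Subtotal: $159,478.00
Less 19% discount: −$30,300.82
Total: $159,478.00 − $30,300.82 = $129,177.18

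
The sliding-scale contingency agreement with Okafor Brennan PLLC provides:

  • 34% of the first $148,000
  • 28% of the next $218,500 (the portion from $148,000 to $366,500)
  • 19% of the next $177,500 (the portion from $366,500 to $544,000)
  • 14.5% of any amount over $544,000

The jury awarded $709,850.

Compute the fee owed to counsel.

First $148,000 at 34% = $50,320.00
Next $218,500 at 28% = $61,180.00
Next $177,500 at 19% = $33,725.00
Remaining $165,850 at 14.5% = $24,048.25
Fee: $50,320.00 + $61,180.00 + $33,725.00 + $24,048.25 = $169,273.25

$169,273.25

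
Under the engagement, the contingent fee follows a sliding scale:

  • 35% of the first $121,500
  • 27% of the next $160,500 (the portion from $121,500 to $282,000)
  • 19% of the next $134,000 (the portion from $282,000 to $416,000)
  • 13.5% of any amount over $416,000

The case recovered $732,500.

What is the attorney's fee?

$154,047.50

First $121,500 at 35% = $42,525.00
Next $160,500 at 27% = $43,335.00
Next $134,000 at 19% = $25,460.00
Remaining $316,500 at 13.5% = $42,727.50
Fee: $42,525.00 + $43,335.00 + $25,460.00 + $42,727.50 = $154,047.50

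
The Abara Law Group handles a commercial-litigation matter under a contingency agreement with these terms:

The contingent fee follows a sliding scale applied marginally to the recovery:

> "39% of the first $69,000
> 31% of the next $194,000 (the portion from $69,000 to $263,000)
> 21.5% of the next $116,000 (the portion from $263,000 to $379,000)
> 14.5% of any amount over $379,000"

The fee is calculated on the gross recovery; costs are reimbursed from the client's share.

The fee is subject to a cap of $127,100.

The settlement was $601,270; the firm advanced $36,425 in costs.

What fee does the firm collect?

$127,100.00

Fee base is the gross recovery, $601,270; costs are reimbursed separately.
First $69,000 at 39% = $26,910.00
Next $194,000 at 31% = $60,140.00
Next $116,000 at 21.5% = $24,940.00
Remaining $222,270 at 14.5% = $32,229.15
Fee: $26,910.00 + $60,140.00 + $24,940.00 + $32,229.15 = $144,219.15
$144,219.15 exceeds the $127,100 cap, so the fee is capped at $127,100.00.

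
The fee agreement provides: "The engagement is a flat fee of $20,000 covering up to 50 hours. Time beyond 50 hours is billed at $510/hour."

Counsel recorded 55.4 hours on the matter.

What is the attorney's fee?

$22,754.00

Flat fee: $20,000.00
Excess hours: 55.4 − 50 = 5.4
Overrun: 5.4 × $510 = $2,754.00
Total: $20,000.00 + $2,754.00 = $22,754.00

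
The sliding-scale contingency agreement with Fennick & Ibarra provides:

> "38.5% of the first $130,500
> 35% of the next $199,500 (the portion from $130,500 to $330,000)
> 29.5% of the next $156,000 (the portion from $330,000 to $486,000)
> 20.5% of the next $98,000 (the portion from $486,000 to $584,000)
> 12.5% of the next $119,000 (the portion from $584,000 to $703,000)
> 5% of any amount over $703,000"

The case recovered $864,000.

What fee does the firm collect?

$209,102.50

First $130,500 at 38.5% = $50,242.50
Next $199,500 at 35% = $69,825.00
Next $156,000 at 29.5% = $46,020.00
Next $98,000 at 20.5% = $20,090.00
Next $119,000 at 12.5% = $14,875.00
Remaining $161,000 at 5% = $8,050.00
Fee: $50,242.50 + $69,825.00 + $46,020.00 + $20,090.00 + $14,875.00 + $8,050.00 = $209,102.50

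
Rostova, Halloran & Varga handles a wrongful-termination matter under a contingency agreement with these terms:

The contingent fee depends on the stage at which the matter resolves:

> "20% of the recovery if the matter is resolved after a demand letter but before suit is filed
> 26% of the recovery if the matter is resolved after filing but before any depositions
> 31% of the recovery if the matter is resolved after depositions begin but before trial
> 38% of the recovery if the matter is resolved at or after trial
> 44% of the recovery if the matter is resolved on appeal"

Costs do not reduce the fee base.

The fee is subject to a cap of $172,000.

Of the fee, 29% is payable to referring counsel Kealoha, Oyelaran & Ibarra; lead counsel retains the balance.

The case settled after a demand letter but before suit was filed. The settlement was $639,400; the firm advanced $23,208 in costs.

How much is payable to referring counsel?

Fee base is the gross recovery, $639,400; costs are reimbursed separately.
The matter settled after a demand letter but before suit was filed, so the 20% rate applies.
$639,400 × 20% = $127,880.00
$127,880.00 is under the $172,000 cap.
Referral share: 29% of $127,880.00 = $37,085.20; lead counsel retains $127,880.00 − $37,085.20 = $90,794.80.

$37,085.20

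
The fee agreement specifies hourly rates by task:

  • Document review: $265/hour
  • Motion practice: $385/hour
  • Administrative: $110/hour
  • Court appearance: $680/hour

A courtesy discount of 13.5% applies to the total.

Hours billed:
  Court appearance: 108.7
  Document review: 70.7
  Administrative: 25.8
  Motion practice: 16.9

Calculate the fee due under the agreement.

$88,226.54

Document review: 70.7 × $265 = $18,735.50
Motion practice: 16.9 × $385 = $6,506.50
Administrative: 25.8 × $110 = $2,838.00
Court appearance: 108.7 × $680 = $73,916.00
Subtotal: $101,996.00
Less 13.5% discount: −$13,769.46
Total: $101,996.00 − $13,769.46 = $88,226.54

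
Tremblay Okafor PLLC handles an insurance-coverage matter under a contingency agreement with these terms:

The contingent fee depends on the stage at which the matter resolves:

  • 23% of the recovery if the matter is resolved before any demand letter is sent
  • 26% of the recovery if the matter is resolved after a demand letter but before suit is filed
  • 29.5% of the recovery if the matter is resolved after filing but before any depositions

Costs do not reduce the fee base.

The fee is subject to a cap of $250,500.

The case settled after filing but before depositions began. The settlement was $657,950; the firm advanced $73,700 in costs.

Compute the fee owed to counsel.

$194,095.25

Fee base is the gross recovery, $657,950; costs are reimbursed separately.
The matter settled after filing but before depositions began, so the 29.5% rate applies.
$657,950 × 29.5% = $194,095.25
$194,095.25 is under the $250,500 cap.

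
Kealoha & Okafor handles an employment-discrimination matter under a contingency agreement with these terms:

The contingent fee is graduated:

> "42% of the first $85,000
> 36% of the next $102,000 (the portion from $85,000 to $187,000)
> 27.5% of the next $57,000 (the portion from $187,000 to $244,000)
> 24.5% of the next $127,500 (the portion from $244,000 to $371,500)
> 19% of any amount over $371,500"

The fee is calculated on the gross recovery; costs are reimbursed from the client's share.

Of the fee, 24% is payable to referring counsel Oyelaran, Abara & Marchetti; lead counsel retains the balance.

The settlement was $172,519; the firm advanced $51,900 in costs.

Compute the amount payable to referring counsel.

$16,129.64

Fee base is the gross recovery, $172,519; costs are reimbursed separately.
First $85,000 at 42% = $35,700.00
Remaining $87,519 at 36% = $31,506.84
Fee: $35,700.00 + $31,506.84 = $67,206.84
Referral share: 24% of $67,206.84 = $16,129.64; lead counsel retains $67,206.84 − $16,129.64 = $51,077.20.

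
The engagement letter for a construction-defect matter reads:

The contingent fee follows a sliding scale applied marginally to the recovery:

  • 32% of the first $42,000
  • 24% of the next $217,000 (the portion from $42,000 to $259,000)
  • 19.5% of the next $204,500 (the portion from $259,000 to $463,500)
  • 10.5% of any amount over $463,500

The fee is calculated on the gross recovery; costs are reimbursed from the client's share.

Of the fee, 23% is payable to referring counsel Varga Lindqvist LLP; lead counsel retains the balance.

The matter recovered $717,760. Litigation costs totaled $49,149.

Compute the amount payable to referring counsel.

Fee base is the gross recovery, $717,760; costs are reimbursed separately.
First $42,000 at 32% = $13,440.00
Next $217,000 at 24% = $52,080.00
Next $204,500 at 19.5% = $39,877.50
Remaining $254,260 at 10.5% = $26,697.30
Fee: $13,440.00 + $52,080.00 + $39,877.50 + $26,697.30 = $132,094.80
Referral share: 23% of $132,094.80 = $30,381.80; lead counsel retains $132,094.80 − $30,381.80 = $101,713.00.

$30,381.80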